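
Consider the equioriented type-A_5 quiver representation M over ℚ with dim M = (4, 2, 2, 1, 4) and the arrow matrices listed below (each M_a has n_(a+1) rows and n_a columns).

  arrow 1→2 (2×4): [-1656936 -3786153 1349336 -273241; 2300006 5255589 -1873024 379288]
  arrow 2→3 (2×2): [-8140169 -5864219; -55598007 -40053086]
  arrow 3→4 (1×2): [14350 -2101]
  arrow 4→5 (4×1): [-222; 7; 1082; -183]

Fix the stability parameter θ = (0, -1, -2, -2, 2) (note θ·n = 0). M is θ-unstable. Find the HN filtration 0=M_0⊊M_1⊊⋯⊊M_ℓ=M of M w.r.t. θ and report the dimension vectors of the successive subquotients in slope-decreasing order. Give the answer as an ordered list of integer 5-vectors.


Interval decomposition of M: I[1,1]^2, I[1,3], I[1,5], I[5,5]^3.
HN type (ℓ=4): μ^(1)=2; μ^(2)=0; μ^(3)=-1; μ^(4)=-5/4

((0, 0, 0, 0, 4); (2, 0, 0, 0, 0); (1, 1, 1, 0, 0); (1, 1, 1, 1, 0))


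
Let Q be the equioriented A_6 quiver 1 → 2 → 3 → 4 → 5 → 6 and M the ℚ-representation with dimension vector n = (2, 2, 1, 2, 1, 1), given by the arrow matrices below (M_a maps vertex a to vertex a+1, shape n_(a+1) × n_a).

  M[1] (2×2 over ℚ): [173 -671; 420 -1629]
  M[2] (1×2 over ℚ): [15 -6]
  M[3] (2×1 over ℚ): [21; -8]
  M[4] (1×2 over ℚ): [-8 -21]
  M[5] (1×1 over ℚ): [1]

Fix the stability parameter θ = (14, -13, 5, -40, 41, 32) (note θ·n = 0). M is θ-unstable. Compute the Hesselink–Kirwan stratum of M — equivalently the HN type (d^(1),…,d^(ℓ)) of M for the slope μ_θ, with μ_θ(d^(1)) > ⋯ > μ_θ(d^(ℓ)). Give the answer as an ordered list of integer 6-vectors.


Via rank(M_{q-1}∘⋯∘M_p): M ≅ I[1,2], I[1,4], I[4,6].
μ_θ-semistable layers: μ^(1)=73/2; μ^(2)=1/2; μ^(3)=-17/2; μ^(4)=-40

((0, 0, 0, 0, 1, 1); (1, 1, 0, 0, 0, 0); (1, 1, 1, 1, 0, 0); (0, 0, 0, 1, 0, 0))


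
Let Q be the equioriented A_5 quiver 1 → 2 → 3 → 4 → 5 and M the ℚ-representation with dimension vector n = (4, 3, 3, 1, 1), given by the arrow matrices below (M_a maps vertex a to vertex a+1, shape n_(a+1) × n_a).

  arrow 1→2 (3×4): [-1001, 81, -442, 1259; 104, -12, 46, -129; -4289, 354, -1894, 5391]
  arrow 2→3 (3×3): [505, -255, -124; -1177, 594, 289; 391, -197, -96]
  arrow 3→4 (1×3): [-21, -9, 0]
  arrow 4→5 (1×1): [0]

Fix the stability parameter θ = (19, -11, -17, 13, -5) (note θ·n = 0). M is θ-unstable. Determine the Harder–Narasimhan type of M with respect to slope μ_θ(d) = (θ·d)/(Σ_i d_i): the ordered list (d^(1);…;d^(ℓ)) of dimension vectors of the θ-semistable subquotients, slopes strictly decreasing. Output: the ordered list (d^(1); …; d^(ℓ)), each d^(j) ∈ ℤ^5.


Barcode: M ≅ I[1,1], I[1,2], I[1,3], I[1,4], I[3,3], I[5,5]. HN layers by μ_θ (6 steps, strictly decreasing):
  μ^(1)=19; μ^(2)=13; μ^(3)=4; μ^(4)=-3; μ^(5)=-5; μ^(6)=-17

((1, 0, 0, 0, 0); (0, 0, 0, 1, 0); (1, 1, 0, 0, 0); (2, 2, 2, 0, 0); (0, 0, 0, 0, 1); (0, 0, 1, 0, 0))


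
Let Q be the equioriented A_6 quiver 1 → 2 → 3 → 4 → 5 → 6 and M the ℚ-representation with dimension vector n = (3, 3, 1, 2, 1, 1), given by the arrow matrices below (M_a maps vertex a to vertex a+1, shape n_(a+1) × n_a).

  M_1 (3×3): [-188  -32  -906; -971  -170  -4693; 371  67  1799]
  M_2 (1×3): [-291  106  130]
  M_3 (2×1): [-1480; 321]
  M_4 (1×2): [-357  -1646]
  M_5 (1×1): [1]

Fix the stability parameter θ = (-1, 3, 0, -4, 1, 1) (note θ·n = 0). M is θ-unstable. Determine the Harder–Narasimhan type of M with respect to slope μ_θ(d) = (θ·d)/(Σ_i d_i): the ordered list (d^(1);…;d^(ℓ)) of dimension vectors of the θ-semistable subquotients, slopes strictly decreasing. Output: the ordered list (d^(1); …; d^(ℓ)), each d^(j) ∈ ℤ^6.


Barcode: M ≅ I[1,2]^2, I[1,6], I[4,4]. HN layers by μ_θ (5 steps, strictly decreasing):
  μ^(1)=3; μ^(2)=1; μ^(3)=-1/3; μ^(4)=-1; μ^(5)=-4

((0, 2, 0, 0, 0, 0); (0, 0, 0, 0, 1, 1); (0, 1, 1, 1, 0, 0); (3, 0, 0, 0, 0, 0); (0, 0, 0, 1, 0, 0))


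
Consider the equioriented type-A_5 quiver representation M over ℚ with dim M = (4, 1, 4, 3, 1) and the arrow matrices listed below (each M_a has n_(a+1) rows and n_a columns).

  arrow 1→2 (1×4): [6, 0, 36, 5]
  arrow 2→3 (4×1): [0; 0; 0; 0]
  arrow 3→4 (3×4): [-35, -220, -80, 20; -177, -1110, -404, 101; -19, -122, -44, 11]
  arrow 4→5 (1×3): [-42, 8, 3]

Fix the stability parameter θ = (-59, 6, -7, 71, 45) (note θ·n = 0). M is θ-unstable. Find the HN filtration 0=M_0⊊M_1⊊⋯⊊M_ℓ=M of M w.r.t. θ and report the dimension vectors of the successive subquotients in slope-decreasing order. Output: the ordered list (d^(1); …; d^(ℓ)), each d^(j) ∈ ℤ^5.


Barcode: M ≅ I[1,1]^3, I[1,2], I[3,3]^2, I[3,4], I[3,5], I[4,4]. HN layers by μ_θ (5 steps, strictly decreasing):
  μ^(1)=71; μ^(2)=58; μ^(3)=6; μ^(4)=-7; μ^(5)=-59

((0, 0, 0, 2, 0); (0, 0, 0, 1, 1); (0, 1, 0, 0, 0); (0, 0, 4, 0, 0); (4, 0, 0, 0, 0))


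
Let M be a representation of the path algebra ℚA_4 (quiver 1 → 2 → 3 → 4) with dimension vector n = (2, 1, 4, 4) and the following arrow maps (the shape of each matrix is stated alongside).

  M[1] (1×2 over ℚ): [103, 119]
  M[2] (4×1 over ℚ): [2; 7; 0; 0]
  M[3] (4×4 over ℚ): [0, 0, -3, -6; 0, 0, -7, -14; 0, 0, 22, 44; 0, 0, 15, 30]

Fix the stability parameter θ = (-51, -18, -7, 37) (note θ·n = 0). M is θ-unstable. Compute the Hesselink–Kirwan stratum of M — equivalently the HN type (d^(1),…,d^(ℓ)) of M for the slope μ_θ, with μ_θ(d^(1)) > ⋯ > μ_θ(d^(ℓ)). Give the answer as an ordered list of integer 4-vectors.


Barcode: M ≅ I[1,1], I[1,3], I[3,3]^2, I[3,4], I[4,4]^3. HN layers by μ_θ (4 steps, strictly decreasing):
  μ^(1)=37; μ^(2)=-7; μ^(3)=-18; μ^(4)=-51

((0, 0, 0, 4); (0, 0, 4, 0); (0, 1, 0, 0); (2, 0, 0, 0))


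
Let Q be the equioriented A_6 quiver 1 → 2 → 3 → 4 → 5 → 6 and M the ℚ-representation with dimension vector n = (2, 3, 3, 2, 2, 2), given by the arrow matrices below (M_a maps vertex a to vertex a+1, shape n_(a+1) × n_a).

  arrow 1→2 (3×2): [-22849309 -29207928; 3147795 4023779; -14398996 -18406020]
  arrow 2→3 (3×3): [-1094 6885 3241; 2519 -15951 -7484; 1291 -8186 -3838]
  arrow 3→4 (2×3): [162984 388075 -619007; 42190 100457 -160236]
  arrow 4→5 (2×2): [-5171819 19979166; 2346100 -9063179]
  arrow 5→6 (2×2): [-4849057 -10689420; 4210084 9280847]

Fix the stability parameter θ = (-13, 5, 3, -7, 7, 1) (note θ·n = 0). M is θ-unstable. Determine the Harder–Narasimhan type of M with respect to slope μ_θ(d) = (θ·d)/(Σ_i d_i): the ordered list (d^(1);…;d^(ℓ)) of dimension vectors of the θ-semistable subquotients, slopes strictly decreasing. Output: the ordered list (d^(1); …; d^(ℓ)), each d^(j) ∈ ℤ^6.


Via rank(M_{q-1}∘⋯∘M_p): M ≅ I[1,6]^2, I[2,3].
μ_θ-semistable layers: μ^(1)=4; μ^(2)=1/3; μ^(3)=-13

((0, 1, 1, 0, 2, 2); (0, 2, 2, 2, 0, 0); (2, 0, 0, 0, 0, 0))


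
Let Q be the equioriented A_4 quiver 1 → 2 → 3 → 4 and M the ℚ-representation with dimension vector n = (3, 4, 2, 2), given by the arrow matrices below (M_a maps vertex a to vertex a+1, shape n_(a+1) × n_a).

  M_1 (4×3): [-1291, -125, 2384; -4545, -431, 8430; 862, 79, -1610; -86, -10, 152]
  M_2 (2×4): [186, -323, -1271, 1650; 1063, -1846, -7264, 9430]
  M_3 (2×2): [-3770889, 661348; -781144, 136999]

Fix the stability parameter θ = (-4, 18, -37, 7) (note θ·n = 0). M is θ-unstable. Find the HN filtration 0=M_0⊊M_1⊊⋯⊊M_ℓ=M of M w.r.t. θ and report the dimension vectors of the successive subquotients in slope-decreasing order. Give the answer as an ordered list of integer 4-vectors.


Via rank(M_{q-1}∘⋯∘M_p): M ≅ I[1,2], I[1,4]^2, I[2,2].
μ_θ-semistable layers: μ^(1)=18; μ^(2)=7; μ^(3)=-4; μ^(4)=-23/3

((0, 2, 0, 0); (0, 0, 0, 2); (1, 0, 0, 0); (2, 2, 2, 0))


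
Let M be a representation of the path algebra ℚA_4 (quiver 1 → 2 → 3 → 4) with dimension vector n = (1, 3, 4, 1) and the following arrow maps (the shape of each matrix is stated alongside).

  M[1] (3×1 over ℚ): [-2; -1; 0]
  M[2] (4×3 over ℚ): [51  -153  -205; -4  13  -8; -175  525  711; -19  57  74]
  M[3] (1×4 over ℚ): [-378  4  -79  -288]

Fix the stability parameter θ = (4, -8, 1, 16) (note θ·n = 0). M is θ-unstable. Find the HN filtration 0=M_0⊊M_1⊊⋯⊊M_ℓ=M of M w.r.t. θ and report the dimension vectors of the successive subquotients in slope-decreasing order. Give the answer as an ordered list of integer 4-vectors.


Interval decomposition of M: I[1,4], I[2,3]^2, I[3,3].
HN type (ℓ=4): μ^(1)=16; μ^(2)=1; μ^(3)=-2; μ^(4)=-8

((0, 0, 0, 1); (0, 0, 4, 0); (1, 1, 0, 0); (0, 2, 0, 0))


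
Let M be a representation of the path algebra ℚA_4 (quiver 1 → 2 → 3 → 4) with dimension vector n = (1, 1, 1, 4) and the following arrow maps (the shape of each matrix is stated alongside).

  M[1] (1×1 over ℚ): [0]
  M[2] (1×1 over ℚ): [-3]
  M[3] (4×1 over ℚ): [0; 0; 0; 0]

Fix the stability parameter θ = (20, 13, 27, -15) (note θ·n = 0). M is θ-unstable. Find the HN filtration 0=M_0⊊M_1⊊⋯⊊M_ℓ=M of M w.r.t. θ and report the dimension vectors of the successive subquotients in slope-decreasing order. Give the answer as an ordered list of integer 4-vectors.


Interval decomposition of M: I[1,1], I[2,3], I[4,4]^4.
HN type (ℓ=4): μ^(1)=27; μ^(2)=20; μ^(3)=13; μ^(4)=-15

((0, 0, 1, 0); (1, 0, 0, 0); (0, 1, 0, 0); (0, 0, 0, 4))


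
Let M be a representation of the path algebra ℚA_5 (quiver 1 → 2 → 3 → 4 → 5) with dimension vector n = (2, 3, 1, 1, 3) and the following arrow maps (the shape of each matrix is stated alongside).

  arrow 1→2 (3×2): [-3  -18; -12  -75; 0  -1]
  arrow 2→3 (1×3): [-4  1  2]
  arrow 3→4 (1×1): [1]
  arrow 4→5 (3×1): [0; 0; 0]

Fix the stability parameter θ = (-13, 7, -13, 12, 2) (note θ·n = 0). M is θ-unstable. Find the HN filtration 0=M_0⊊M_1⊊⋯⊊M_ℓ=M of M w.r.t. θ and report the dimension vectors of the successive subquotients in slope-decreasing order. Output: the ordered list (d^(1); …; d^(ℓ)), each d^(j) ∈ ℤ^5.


Barcode: M ≅ I[1,2], I[1,4], I[2,2], I[5,5]^3. HN layers by μ_θ (5 steps, strictly decreasing):
  μ^(1)=12; μ^(2)=7; μ^(3)=2; μ^(4)=-3; μ^(5)=-13

((0, 0, 0, 1, 0); (0, 2, 0, 0, 0); (0, 0, 0, 0, 3); (0, 1, 1, 0, 0); (2, 0, 0, 0, 0))


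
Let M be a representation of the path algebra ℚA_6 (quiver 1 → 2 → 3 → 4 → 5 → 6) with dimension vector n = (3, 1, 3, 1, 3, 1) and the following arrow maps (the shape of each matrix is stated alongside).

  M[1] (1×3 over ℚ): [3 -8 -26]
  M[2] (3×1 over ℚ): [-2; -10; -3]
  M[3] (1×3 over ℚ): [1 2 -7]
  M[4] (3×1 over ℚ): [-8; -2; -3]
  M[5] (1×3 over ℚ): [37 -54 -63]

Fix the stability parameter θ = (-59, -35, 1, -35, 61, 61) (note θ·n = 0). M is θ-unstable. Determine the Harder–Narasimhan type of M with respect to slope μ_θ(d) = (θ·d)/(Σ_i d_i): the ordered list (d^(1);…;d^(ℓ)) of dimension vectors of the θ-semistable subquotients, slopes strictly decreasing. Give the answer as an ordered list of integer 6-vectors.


Via rank(M_{q-1}∘⋯∘M_p): M ≅ I[1,1]^2, I[1,6], I[3,3]^2, I[5,5]^2.
μ_θ-semistable layers: μ^(1)=61; μ^(2)=1; μ^(3)=-17; μ^(4)=-35; μ^(5)=-59

((0, 0, 0, 0, 3, 1); (0, 0, 2, 0, 0, 0); (0, 0, 1, 1, 0, 0); (0, 1, 0, 0, 0, 0); (3, 0, 0, 0, 0, 0))


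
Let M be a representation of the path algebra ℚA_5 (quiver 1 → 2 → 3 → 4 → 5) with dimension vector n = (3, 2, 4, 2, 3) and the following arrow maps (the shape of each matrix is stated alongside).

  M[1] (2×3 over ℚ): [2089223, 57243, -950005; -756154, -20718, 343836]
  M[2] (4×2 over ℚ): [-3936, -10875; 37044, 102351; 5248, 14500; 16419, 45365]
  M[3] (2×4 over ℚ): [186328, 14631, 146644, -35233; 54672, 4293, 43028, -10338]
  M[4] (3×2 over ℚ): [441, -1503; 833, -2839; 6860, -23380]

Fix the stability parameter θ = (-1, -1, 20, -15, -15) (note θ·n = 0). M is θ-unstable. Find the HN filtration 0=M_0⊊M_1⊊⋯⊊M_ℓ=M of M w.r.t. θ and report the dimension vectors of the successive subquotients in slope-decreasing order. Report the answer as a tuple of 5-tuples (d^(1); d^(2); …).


Barcode: M ≅ I[1,1], I[1,4], I[1,5], I[3,3]^2, I[5,5]^2. HN layers by μ_θ (5 steps, strictly decreasing):
  μ^(1)=20; μ^(2)=5/2; μ^(3)=-1; μ^(4)=-12/5; μ^(5)=-15

((0, 0, 2, 0, 0); (0, 0, 1, 1, 0); (2, 1, 0, 0, 0); (1, 1, 1, 1, 1); (0, 0, 0, 0, 2))


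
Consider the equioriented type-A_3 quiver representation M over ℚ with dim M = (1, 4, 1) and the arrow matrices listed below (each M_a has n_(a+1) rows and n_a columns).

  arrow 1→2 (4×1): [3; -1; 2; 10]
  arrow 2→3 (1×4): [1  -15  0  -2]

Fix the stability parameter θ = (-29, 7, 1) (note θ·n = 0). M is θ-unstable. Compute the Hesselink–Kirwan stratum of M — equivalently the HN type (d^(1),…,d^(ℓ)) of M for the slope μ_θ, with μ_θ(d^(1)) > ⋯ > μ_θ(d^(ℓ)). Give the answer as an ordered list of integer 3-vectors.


Via rank(M_{q-1}∘⋯∘M_p): M ≅ I[1,3], I[2,2]^3.
μ_θ-semistable layers: μ^(1)=7; μ^(2)=4; μ^(3)=-29

((0, 3, 0); (0, 1, 1); (1, 0, 0))


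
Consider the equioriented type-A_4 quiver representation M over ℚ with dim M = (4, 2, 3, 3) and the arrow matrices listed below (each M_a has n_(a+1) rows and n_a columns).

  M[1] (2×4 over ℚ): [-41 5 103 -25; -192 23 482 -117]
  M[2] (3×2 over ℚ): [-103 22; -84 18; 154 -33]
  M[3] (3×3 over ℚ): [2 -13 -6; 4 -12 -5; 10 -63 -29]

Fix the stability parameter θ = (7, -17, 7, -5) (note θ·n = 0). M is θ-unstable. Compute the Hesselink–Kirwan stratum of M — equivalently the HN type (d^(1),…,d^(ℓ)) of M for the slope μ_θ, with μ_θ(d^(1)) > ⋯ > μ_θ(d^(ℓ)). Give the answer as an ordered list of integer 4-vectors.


Barcode: M ≅ I[1,1]^2, I[1,4]^2, I[3,3], I[4,4]. HN layers by μ_θ (3 steps, strictly decreasing):
  μ^(1)=7; μ^(2)=1; μ^(3)=-5

((2, 0, 1, 0); (0, 0, 2, 2); (2, 2, 0, 1))


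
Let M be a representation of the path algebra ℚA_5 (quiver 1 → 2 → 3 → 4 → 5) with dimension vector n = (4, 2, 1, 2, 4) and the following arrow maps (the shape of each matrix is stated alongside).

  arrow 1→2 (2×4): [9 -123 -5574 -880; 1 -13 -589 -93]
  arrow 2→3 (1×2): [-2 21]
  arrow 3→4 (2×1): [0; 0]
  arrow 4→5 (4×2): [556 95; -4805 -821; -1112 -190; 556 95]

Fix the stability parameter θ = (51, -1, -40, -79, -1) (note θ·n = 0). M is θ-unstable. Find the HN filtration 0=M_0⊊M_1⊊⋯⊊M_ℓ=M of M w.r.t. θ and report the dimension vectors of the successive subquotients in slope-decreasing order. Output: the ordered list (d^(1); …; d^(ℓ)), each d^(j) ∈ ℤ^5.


Via rank(M_{q-1}∘⋯∘M_p): M ≅ I[1,1]^2, I[1,2], I[1,3], I[4,5]^2, I[5,5]^2.
μ_θ-semistable layers: μ^(1)=51; μ^(2)=25; μ^(3)=10/3; μ^(4)=-1; μ^(5)=-79

((2, 0, 0, 0, 0); (1, 1, 0, 0, 0); (1, 1, 1, 0, 0); (0, 0, 0, 0, 4); (0, 0, 0, 2, 0))


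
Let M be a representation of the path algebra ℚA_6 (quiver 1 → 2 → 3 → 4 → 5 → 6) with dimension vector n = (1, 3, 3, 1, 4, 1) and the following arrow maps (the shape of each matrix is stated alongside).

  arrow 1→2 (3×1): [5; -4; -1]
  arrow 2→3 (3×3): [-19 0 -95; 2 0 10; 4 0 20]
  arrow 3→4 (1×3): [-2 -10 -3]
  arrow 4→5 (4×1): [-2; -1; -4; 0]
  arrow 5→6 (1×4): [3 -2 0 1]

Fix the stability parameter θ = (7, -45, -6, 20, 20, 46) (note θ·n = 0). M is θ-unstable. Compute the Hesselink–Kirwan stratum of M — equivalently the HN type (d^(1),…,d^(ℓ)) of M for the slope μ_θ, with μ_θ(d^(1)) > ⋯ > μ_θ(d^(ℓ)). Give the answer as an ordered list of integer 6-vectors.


Interval decomposition of M: I[1,2], I[2,2], I[2,6], I[3,3]^2, I[5,5]^3.
HN type (ℓ=5): μ^(1)=46; μ^(2)=20; μ^(3)=-6; μ^(4)=-19; μ^(5)=-45

((0, 0, 0, 0, 0, 1); (0, 0, 0, 1, 4, 0); (0, 0, 3, 0, 0, 0); (1, 1, 0, 0, 0, 0); (0, 2, 0, 0, 0, 0))


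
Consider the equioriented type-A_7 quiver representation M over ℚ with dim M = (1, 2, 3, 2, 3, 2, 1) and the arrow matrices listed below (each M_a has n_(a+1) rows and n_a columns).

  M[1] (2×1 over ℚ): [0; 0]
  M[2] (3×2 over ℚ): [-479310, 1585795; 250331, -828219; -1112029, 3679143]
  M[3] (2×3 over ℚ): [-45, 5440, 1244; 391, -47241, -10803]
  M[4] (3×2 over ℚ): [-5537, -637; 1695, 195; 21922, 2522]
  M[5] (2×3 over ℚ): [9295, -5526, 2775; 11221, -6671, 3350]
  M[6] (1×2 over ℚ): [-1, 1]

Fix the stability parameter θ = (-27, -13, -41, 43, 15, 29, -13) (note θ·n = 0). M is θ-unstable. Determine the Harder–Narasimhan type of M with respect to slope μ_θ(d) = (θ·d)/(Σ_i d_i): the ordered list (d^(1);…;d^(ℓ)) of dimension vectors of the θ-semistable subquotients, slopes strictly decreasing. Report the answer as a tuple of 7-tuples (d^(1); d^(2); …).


Interval decomposition of M: I[1,1], I[2,4], I[2,7], I[3,3], I[5,5], I[5,6].
HN type (ℓ=6): μ^(1)=43; μ^(2)=29; μ^(3)=37/2; μ^(4)=15; μ^(5)=-27; μ^(6)=-41

((0, 0, 0, 1, 0, 0, 0); (0, 0, 0, 0, 0, 1, 0); (0, 0, 0, 1, 1, 1, 1); (0, 0, 0, 0, 2, 0, 0); (1, 2, 2, 0, 0, 0, 0); (0, 0, 1, 0, 0, 0, 0))


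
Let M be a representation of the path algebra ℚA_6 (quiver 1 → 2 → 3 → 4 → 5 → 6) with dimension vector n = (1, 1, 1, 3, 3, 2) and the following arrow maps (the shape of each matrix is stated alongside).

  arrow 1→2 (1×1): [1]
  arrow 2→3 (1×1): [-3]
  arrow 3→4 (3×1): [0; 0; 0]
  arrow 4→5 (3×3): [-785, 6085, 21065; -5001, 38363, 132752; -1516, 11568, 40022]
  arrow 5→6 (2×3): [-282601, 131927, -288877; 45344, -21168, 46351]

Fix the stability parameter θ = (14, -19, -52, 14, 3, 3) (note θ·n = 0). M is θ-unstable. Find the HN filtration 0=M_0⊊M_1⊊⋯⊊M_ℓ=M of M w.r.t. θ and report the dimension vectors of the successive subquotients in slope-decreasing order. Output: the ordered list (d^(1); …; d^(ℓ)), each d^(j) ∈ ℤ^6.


Via rank(M_{q-1}∘⋯∘M_p): M ≅ I[1,3], I[4,4], I[4,5], I[4,6], I[5,6].
μ_θ-semistable layers: μ^(1)=14; μ^(2)=17/2; μ^(3)=20/3; μ^(4)=3; μ^(5)=-19

((0, 0, 0, 1, 0, 0); (0, 0, 0, 1, 1, 0); (0, 0, 0, 1, 1, 1); (0, 0, 0, 0, 1, 1); (1, 1, 1, 0, 0, 0))


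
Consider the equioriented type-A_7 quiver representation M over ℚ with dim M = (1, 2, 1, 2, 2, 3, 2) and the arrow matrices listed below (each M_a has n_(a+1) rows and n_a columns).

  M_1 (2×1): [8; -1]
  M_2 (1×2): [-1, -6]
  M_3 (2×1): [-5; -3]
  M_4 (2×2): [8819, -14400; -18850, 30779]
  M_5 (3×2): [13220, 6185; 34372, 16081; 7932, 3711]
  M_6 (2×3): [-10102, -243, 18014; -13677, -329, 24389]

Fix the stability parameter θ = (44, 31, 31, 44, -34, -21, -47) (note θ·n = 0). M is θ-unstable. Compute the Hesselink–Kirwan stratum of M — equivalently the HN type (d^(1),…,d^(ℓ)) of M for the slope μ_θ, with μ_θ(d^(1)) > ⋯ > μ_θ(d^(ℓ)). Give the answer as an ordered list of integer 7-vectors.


Via rank(M_{q-1}∘⋯∘M_p): M ≅ I[1,7], I[2,2], I[4,5], I[6,6], I[6,7].
μ_θ-semistable layers: μ^(1)=31; μ^(2)=48/7; μ^(3)=5; μ^(4)=-21; μ^(5)=-34

((0, 1, 0, 0, 0, 0, 0); (1, 1, 1, 1, 1, 1, 1); (0, 0, 0, 1, 1, 0, 0); (0, 0, 0, 0, 0, 1, 0); (0, 0, 0, 0, 0, 1, 1))


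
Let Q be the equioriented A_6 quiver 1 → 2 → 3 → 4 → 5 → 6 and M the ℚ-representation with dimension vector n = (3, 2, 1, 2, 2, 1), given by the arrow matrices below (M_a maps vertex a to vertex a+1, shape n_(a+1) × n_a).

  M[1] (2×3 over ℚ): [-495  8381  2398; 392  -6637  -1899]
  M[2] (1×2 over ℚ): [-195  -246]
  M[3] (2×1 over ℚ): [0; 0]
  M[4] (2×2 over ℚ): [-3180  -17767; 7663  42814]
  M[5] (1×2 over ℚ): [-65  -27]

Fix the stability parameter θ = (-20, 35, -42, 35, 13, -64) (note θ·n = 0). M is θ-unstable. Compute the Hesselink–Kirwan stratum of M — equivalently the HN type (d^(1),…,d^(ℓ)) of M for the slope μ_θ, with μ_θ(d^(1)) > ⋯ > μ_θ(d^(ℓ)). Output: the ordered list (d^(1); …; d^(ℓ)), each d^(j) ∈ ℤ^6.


Interval decomposition of M: I[1,1], I[1,2], I[1,3], I[4,5], I[4,6].
HN type (ℓ=5): μ^(1)=35; μ^(2)=24; μ^(3)=-7/2; μ^(4)=-16/3; μ^(5)=-20

((0, 1, 0, 0, 0, 0); (0, 0, 0, 1, 1, 0); (0, 1, 1, 0, 0, 0); (0, 0, 0, 1, 1, 1); (3, 0, 0, 0, 0, 0))


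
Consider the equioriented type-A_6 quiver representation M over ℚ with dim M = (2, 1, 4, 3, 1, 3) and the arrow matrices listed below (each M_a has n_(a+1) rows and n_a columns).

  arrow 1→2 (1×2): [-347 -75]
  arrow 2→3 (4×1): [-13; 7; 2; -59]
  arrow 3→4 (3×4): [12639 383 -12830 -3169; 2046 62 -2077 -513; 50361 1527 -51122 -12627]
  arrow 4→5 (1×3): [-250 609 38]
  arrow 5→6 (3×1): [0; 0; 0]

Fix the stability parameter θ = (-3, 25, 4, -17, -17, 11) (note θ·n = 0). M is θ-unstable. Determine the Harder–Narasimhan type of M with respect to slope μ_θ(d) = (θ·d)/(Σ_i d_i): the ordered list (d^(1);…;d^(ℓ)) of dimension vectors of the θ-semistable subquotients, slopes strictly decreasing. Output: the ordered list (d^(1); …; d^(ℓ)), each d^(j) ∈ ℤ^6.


Interval decomposition of M: I[1,1], I[1,5], I[3,3], I[3,4]^2, I[6,6]^3.
HN type (ℓ=5): μ^(1)=11; μ^(2)=4; μ^(3)=-5/4; μ^(4)=-3; μ^(5)=-13/2

((0, 0, 0, 0, 0, 3); (0, 0, 1, 0, 0, 0); (0, 1, 1, 1, 1, 0); (2, 0, 0, 0, 0, 0); (0, 0, 2, 2, 0, 0))


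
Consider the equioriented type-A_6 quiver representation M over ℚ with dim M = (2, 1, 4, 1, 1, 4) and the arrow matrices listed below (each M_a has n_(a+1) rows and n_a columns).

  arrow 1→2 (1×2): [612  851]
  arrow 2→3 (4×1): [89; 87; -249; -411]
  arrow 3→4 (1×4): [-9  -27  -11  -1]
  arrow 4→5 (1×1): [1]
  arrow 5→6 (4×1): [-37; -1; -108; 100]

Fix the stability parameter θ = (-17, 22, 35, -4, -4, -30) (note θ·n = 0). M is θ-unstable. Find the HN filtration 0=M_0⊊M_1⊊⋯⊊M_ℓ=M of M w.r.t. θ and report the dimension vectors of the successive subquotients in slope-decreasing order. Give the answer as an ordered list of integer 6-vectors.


Via rank(M_{q-1}∘⋯∘M_p): M ≅ I[1,1], I[1,3], I[3,3]^2, I[3,6], I[6,6]^3.
μ_θ-semistable layers: μ^(1)=35; μ^(2)=22; μ^(3)=-3/4; μ^(4)=-17; μ^(5)=-30

((0, 0, 3, 0, 0, 0); (0, 1, 0, 0, 0, 0); (0, 0, 1, 1, 1, 1); (2, 0, 0, 0, 0, 0); (0, 0, 0, 0, 0, 3))


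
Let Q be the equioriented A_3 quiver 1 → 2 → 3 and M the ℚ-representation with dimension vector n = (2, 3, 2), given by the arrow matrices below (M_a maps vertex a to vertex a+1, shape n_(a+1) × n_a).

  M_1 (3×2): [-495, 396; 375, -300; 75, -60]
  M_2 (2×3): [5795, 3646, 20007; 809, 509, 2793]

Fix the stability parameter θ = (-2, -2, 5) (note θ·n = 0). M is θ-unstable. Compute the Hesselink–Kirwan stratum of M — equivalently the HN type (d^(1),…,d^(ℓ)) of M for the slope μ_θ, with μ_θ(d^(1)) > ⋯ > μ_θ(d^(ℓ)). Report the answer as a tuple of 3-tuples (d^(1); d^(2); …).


Barcode: M ≅ I[1,1], I[1,3], I[2,2], I[2,3]. HN layers by μ_θ (2 steps, strictly decreasing):
  μ^(1)=5; μ^(2)=-2

((0, 0, 2); (2, 3, 0))


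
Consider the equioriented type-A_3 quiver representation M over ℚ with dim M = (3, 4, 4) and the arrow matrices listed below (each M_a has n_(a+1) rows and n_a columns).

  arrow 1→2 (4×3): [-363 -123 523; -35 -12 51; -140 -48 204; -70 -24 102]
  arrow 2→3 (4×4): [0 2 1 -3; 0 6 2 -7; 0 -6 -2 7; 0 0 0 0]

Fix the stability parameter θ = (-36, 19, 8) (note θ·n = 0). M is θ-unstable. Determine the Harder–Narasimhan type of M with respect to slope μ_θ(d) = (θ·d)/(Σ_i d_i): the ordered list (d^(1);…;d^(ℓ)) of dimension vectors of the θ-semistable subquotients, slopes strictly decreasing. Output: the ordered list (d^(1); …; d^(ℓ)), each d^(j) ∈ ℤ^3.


Via rank(M_{q-1}∘⋯∘M_p): M ≅ I[1,1], I[1,2]^2, I[2,3]^2, I[3,3]^2.
μ_θ-semistable layers: μ^(1)=19; μ^(2)=27/2; μ^(3)=8; μ^(4)=-36

((0, 2, 0); (0, 2, 2); (0, 0, 2); (3, 0, 0))


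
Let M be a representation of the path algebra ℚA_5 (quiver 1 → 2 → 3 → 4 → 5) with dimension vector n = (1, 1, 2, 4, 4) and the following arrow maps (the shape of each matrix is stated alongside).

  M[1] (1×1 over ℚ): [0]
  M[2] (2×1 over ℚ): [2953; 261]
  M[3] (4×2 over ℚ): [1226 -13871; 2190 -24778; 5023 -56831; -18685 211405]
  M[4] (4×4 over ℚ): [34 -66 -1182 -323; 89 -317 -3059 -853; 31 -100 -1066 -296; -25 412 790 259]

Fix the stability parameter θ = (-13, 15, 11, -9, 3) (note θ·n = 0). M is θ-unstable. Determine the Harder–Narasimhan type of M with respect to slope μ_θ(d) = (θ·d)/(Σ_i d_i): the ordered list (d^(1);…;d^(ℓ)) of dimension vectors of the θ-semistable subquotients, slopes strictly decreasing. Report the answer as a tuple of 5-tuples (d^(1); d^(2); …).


Via rank(M_{q-1}∘⋯∘M_p): M ≅ I[1,1], I[2,5], I[3,5], I[4,4], I[4,5], I[5,5].
μ_θ-semistable layers: μ^(1)=5; μ^(2)=3; μ^(3)=1; μ^(4)=-9; μ^(5)=-13

((0, 1, 1, 1, 1); (0, 0, 0, 0, 3); (0, 0, 1, 1, 0); (0, 0, 0, 2, 0); (1, 0, 0, 0, 0))


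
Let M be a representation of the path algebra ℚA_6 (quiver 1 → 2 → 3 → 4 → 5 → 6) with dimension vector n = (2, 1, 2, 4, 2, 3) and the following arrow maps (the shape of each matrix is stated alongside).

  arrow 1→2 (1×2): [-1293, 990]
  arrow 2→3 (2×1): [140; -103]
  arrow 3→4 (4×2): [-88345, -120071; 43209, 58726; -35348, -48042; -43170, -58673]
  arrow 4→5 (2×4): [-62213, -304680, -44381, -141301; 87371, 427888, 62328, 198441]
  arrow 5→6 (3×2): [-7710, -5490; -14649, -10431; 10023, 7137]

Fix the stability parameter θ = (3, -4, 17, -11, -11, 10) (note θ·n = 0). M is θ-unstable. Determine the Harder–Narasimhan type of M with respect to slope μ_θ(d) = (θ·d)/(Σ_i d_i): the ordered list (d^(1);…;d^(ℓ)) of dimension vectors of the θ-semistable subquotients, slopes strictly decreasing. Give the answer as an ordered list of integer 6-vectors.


Via rank(M_{q-1}∘⋯∘M_p): M ≅ I[1,1], I[1,5], I[3,4], I[4,4], I[4,6], I[6,6]^2.
μ_θ-semistable layers: μ^(1)=10; μ^(2)=3; μ^(3)=-6/5; μ^(4)=-11

((0, 0, 0, 0, 0, 3); (1, 0, 1, 1, 0, 0); (1, 1, 1, 1, 1, 0); (0, 0, 0, 2, 1, 0))


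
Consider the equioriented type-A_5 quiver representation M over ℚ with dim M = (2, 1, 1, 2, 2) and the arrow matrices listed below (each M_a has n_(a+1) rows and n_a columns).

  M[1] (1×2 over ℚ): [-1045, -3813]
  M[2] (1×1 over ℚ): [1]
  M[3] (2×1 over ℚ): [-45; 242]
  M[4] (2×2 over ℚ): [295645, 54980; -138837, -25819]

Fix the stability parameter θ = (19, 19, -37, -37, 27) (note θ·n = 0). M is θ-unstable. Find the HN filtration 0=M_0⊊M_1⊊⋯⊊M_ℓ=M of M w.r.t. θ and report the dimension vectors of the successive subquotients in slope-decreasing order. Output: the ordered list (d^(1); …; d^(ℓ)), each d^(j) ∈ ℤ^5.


Interval decomposition of M: I[1,1], I[1,5], I[4,5].
HN type (ℓ=4): μ^(1)=27; μ^(2)=19; μ^(3)=-9; μ^(4)=-37

((0, 0, 0, 0, 2); (1, 0, 0, 0, 0); (1, 1, 1, 1, 0); (0, 0, 0, 1, 0))


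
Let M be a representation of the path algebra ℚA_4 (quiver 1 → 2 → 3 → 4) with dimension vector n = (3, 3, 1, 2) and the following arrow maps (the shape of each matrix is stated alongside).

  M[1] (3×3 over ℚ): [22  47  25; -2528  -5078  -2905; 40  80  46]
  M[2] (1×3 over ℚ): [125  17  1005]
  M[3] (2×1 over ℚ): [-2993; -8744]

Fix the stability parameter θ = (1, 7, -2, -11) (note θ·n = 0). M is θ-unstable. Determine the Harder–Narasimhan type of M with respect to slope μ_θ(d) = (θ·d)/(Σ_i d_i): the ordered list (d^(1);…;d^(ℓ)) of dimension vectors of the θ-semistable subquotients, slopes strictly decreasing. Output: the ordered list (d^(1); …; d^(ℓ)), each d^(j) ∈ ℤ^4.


Interval decomposition of M: I[1,1], I[1,2], I[1,4], I[2,2], I[4,4].
HN type (ℓ=4): μ^(1)=7; μ^(2)=1; μ^(3)=-5/4; μ^(4)=-11

((0, 2, 0, 0); (2, 0, 0, 0); (1, 1, 1, 1); (0, 0, 0, 1))


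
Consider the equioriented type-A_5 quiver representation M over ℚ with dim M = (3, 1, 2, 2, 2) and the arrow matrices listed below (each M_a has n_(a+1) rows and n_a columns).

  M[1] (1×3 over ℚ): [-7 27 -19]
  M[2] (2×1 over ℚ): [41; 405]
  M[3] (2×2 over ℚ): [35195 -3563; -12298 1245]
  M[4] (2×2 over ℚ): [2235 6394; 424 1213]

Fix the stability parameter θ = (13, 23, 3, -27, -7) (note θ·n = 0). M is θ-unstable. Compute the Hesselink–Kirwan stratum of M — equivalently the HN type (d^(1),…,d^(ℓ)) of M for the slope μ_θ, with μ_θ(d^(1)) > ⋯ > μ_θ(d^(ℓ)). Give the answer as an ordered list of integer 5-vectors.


Interval decomposition of M: I[1,1]^2, I[1,5], I[3,5].
HN type (ℓ=4): μ^(1)=13; μ^(2)=1; μ^(3)=-7; μ^(4)=-12

((2, 0, 0, 0, 0); (1, 1, 1, 1, 1); (0, 0, 0, 0, 1); (0, 0, 1, 1, 0))


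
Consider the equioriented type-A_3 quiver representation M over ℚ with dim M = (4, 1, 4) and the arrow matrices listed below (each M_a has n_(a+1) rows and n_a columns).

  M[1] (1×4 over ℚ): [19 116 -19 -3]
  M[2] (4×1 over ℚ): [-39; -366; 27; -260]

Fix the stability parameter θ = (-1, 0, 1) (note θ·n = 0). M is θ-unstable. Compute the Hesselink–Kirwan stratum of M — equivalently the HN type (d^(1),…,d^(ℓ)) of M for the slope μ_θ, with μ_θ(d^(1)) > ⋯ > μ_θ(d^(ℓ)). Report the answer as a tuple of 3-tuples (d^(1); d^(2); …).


Interval decomposition of M: I[1,1]^3, I[1,3], I[3,3]^3.
HN type (ℓ=3): μ^(1)=1; μ^(2)=0; μ^(3)=-1

((0, 0, 4); (0, 1, 0); (4, 0, 0))


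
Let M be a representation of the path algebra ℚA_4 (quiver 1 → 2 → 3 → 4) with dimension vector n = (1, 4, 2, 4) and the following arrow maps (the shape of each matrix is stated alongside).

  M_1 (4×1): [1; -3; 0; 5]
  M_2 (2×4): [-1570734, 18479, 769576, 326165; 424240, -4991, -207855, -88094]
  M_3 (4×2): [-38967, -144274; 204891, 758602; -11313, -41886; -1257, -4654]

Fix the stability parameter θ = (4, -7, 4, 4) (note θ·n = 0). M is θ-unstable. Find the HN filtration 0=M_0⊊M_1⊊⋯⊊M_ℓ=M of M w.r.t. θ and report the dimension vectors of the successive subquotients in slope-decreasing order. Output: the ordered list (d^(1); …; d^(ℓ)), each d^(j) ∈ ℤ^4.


Barcode: M ≅ I[1,3], I[2,2]^2, I[2,4], I[4,4]^3. HN layers by μ_θ (3 steps, strictly decreasing):
  μ^(1)=4; μ^(2)=-3/2; μ^(3)=-7

((0, 0, 2, 4); (1, 1, 0, 0); (0, 3, 0, 0))


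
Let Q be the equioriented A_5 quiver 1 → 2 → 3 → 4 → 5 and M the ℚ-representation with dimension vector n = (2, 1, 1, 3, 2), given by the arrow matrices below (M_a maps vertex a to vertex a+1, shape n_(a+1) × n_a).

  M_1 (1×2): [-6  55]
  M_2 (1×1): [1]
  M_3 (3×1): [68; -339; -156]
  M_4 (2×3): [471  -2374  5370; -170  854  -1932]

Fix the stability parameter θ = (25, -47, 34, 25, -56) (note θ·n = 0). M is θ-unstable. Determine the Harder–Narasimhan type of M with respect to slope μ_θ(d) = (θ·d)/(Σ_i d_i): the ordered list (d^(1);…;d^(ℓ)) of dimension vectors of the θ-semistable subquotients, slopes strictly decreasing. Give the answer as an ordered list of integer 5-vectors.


Interval decomposition of M: I[1,1], I[1,5], I[4,4], I[4,5].
HN type (ℓ=4): μ^(1)=25; μ^(2)=1; μ^(3)=-11; μ^(4)=-31/2

((1, 0, 0, 1, 0); (0, 0, 1, 1, 1); (1, 1, 0, 0, 0); (0, 0, 0, 1, 1))


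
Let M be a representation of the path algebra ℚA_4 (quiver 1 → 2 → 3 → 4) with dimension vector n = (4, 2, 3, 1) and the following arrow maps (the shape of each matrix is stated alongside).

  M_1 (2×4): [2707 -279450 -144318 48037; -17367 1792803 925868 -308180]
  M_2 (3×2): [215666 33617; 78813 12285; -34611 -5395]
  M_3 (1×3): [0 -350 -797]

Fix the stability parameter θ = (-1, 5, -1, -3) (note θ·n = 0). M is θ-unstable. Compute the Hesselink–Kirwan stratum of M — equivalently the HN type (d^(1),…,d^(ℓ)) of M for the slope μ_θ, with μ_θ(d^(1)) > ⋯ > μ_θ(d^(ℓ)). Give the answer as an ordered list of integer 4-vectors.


Via rank(M_{q-1}∘⋯∘M_p): M ≅ I[1,1]^2, I[1,3], I[1,4], I[3,3].
μ_θ-semistable layers: μ^(1)=2; μ^(2)=1/3; μ^(3)=-1

((0, 1, 1, 0); (0, 1, 1, 1); (4, 0, 1, 0))


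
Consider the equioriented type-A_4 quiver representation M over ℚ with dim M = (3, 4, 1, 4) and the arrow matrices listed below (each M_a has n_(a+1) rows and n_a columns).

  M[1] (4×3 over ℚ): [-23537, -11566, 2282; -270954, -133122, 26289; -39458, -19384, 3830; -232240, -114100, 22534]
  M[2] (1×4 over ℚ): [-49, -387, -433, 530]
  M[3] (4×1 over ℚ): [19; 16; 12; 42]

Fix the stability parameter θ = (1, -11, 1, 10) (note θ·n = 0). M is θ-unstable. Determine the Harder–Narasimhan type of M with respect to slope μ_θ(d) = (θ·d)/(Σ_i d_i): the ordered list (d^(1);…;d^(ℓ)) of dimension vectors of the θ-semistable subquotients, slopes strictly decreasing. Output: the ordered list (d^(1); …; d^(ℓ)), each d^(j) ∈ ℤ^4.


Interval decomposition of M: I[1,1], I[1,2], I[1,4], I[2,2]^2, I[4,4]^3.
HN type (ℓ=4): μ^(1)=10; μ^(2)=1; μ^(3)=-5; μ^(4)=-11

((0, 0, 0, 4); (1, 0, 1, 0); (2, 2, 0, 0); (0, 2, 0, 0))


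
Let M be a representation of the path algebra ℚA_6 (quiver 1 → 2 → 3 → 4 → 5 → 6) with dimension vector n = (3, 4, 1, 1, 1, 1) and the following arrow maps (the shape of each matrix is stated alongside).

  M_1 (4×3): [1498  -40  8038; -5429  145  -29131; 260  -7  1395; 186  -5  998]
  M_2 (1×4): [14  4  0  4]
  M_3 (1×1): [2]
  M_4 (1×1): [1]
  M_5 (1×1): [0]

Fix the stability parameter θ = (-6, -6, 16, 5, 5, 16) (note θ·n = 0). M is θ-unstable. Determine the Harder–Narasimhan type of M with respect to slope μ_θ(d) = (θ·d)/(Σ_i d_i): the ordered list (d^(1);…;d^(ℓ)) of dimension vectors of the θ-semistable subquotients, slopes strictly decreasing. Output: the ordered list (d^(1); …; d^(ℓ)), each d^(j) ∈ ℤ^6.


Via rank(M_{q-1}∘⋯∘M_p): M ≅ I[1,2]^3, I[2,5], I[6,6].
μ_θ-semistable layers: μ^(1)=16; μ^(2)=26/3; μ^(3)=-6

((0, 0, 0, 0, 0, 1); (0, 0, 1, 1, 1, 0); (3, 4, 0, 0, 0, 0))


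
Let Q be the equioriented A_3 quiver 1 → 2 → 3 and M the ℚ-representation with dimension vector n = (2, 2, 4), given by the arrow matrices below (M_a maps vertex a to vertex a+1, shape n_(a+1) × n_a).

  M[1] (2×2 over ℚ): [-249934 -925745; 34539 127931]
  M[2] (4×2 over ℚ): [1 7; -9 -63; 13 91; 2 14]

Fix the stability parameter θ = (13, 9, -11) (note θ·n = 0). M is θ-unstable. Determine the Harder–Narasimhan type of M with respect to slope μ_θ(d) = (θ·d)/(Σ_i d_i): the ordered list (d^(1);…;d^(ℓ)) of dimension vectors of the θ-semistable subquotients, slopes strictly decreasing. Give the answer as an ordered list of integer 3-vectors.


Interval decomposition of M: I[1,2], I[1,3], I[3,3]^3.
HN type (ℓ=3): μ^(1)=11; μ^(2)=11/3; μ^(3)=-11

((1, 1, 0); (1, 1, 1); (0, 0, 3))


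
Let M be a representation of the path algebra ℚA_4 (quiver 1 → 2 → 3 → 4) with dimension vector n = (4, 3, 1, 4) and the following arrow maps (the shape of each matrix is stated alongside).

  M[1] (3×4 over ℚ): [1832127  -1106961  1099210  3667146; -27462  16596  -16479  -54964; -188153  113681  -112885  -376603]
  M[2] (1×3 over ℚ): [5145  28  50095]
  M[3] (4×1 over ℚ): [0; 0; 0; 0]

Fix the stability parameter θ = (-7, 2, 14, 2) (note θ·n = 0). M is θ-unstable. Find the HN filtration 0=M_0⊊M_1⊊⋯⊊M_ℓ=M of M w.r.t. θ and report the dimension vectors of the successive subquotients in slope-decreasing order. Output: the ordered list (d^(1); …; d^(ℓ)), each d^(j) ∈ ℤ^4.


Barcode: M ≅ I[1,1], I[1,2]^2, I[1,3], I[4,4]^4. HN layers by μ_θ (3 steps, strictly decreasing):
  μ^(1)=14; μ^(2)=2; μ^(3)=-7

((0, 0, 1, 0); (0, 3, 0, 4); (4, 0, 0, 0))


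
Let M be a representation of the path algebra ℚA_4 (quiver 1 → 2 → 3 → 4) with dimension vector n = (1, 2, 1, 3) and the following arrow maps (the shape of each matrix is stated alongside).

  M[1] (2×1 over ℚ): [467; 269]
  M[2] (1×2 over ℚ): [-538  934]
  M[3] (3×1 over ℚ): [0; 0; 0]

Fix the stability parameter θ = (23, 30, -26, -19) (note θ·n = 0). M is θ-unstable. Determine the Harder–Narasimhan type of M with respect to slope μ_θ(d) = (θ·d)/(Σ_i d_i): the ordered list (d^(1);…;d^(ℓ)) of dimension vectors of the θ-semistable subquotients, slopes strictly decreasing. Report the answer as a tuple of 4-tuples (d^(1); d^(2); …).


Via rank(M_{q-1}∘⋯∘M_p): M ≅ I[1,2], I[2,3], I[4,4]^3.
μ_θ-semistable layers: μ^(1)=30; μ^(2)=23; μ^(3)=2; μ^(4)=-19

((0, 1, 0, 0); (1, 0, 0, 0); (0, 1, 1, 0); (0, 0, 0, 3))


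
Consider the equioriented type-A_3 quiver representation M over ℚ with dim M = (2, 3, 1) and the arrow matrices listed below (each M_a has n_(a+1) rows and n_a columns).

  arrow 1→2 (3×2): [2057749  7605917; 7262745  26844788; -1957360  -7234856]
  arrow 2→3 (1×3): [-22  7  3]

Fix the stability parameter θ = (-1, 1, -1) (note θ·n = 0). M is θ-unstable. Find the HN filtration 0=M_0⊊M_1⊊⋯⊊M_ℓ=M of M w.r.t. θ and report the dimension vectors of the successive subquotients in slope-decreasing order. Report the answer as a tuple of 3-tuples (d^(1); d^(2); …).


Barcode: M ≅ I[1,2], I[1,3], I[2,2]. HN layers by μ_θ (3 steps, strictly decreasing):
  μ^(1)=1; μ^(2)=0; μ^(3)=-1

((0, 2, 0); (0, 1, 1); (2, 0, 0))


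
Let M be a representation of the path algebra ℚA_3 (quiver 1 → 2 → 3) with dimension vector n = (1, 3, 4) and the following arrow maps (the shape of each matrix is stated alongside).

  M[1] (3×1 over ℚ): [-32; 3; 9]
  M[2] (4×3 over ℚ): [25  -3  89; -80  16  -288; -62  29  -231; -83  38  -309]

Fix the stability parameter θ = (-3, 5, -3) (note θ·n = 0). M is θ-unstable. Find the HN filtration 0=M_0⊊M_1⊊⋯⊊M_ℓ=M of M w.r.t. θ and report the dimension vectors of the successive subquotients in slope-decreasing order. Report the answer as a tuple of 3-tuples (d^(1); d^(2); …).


Barcode: M ≅ I[1,3], I[2,3]^2, I[3,3]. HN layers by μ_θ (2 steps, strictly decreasing):
  μ^(1)=1; μ^(2)=-3

((0, 3, 3); (1, 0, 1))


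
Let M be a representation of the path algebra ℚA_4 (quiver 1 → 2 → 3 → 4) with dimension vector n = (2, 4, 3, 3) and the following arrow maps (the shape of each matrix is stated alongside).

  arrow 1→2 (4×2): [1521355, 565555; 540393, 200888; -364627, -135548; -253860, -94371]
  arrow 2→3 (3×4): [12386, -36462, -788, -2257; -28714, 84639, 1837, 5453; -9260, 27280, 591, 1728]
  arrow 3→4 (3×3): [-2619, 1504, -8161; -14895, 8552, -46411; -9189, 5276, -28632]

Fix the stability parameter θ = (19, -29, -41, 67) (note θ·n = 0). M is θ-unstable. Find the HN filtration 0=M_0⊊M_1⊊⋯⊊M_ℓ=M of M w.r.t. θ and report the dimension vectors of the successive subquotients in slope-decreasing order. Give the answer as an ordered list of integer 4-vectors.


Barcode: M ≅ I[1,4]^2, I[2,2], I[2,3], I[4,4]. HN layers by μ_θ (4 steps, strictly decreasing):
  μ^(1)=67; μ^(2)=-17; μ^(3)=-29; μ^(4)=-35

((0, 0, 0, 3); (2, 2, 2, 0); (0, 1, 0, 0); (0, 1, 1, 0))


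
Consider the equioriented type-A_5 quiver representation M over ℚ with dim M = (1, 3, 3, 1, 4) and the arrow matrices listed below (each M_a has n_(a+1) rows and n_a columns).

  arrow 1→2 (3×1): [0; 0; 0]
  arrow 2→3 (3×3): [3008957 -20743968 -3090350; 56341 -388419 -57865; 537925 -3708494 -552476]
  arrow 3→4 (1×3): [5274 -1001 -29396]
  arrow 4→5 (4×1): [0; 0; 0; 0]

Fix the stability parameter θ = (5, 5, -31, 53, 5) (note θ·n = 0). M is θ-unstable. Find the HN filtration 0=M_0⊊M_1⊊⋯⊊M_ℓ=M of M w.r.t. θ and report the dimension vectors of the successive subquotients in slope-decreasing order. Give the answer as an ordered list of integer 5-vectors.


Barcode: M ≅ I[1,1], I[2,2], I[2,3], I[2,4], I[3,3], I[5,5]^4. HN layers by μ_θ (4 steps, strictly decreasing):
  μ^(1)=53; μ^(2)=5; μ^(3)=-13; μ^(4)=-31

((0, 0, 0, 1, 0); (1, 1, 0, 0, 4); (0, 2, 2, 0, 0); (0, 0, 1, 0, 0))


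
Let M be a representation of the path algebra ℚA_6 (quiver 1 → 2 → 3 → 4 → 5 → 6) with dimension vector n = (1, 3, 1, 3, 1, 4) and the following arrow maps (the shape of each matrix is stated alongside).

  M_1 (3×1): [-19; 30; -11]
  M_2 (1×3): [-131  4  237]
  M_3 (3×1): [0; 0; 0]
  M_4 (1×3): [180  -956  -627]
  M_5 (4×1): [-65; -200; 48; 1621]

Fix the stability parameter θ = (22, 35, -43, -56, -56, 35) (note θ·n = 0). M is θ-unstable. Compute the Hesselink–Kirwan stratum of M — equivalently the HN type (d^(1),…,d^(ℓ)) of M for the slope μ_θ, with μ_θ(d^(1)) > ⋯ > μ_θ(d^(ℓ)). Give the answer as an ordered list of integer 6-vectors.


Barcode: M ≅ I[1,3], I[2,2]^2, I[4,4]^2, I[4,6], I[6,6]^3. HN layers by μ_θ (3 steps, strictly decreasing):
  μ^(1)=35; μ^(2)=14/3; μ^(3)=-56

((0, 2, 0, 0, 0, 4); (1, 1, 1, 0, 0, 0); (0, 0, 0, 3, 1, 0))
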